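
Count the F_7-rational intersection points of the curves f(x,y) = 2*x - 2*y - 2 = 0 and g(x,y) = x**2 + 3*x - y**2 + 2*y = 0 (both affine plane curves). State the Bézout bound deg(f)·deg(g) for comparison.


Common zeros: ∅; count = 0; Bézout bound = 2.

deg(f) = 1, deg(g) = 2, so Bézout bound = 2.
Scan x ∈ F_7. For each x, list the y ∈ F_7 with f(x, y) ≡ 0 and those with g(x, y) ≡ 0 (mod 7); the common zeros in that column are the intersection.
  x = 0: f ≡ 0 at y ∈ {6}; g ≡ 0 at y ∈ {0, 2}; common: ∅.
  x = 1: f ≡ 0 at y ∈ {0}; g ≡ 0 at y ∈ ∅; common: ∅.
  x = 2: f ≡ 0 at y ∈ {1}; g ≡ 0 at y ∈ {3, 6}; common: ∅.
  x = 3: f ≡ 0 at y ∈ {2}; g ≡ 0 at y ∈ ∅; common: ∅.
  x = 4: f ≡ 0 at y ∈ {3}; g ≡ 0 at y ∈ {0, 2}; common: ∅.
  x = 5: f ≡ 0 at y ∈ {4}; g ≡ 0 at y ∈ ∅; common: ∅.
  x = 6: f ≡ 0 at y ∈ {5}; g ≡ 0 at y ∈ ∅; common: ∅.
Collecting: common zeros = ∅, so the count is 0.
Comparison with the Bézout bound: 0 ≤ 2 = deg(f)·deg(g), as expected for curves with no common component (the affine F_7-count falls short of the bound because intersections may lie at infinity, over extension fields, or carry multiplicity).


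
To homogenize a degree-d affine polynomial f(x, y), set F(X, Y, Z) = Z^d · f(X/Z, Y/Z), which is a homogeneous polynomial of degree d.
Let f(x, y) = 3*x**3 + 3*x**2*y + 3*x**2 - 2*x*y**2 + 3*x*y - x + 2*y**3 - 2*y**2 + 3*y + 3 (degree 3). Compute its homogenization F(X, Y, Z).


F(X, Y, Z) = 3*X**3 + 3*X**2*Y + 3*X**2*Z - 2*X*Y**2 + 3*X*Y*Z - X*Z**2 + 2*Y**3 - 2*Y**2*Z + 3*Y*Z**2 + 3*Z**3

deg(f) = 3.
Substitute x = X/Z, y = Y/Z into f, then multiply by Z^3.
  monomial 3·x^3·y^0 ↦ 3·X^3·Y^0·Z^0.
  monomial 3·x^2·y^1 ↦ 3·X^2·Y^1·Z^0.
  monomial 3·x^2·y^0 ↦ 3·X^2·Y^0·Z^1.
  monomial -2·x^1·y^2 ↦ -2·X^1·Y^2·Z^0.
  monomial 3·x^1·y^1 ↦ 3·X^1·Y^1·Z^1.
  monomial -1·x^1·y^0 ↦ -1·X^1·Y^0·Z^2.
  monomial 2·x^0·y^3 ↦ 2·X^0·Y^3·Z^0.
  monomial -2·x^0·y^2 ↦ -2·X^0·Y^2·Z^1.
  monomial 3·x^0·y^1 ↦ 3·X^0·Y^1·Z^2.
  monomial 3·x^0·y^0 ↦ 3·X^0·Y^0·Z^3.
Collecting: F(X, Y, Z) = 3*X**3 + 3*X**2*Y + 3*X**2*Z - 2*X*Y**2 + 3*X*Y*Z - X*Z**2 + 2*Y**3 - 2*Y**2*Z + 3*Y*Z**2 + 3*Z**3.


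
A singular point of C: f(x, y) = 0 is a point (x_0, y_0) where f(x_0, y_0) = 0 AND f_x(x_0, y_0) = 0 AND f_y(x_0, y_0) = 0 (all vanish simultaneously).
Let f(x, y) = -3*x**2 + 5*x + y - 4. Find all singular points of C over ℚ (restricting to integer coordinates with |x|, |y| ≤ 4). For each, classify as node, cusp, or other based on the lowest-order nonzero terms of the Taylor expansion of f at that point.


No singular points in the scanned grid; C is smooth there.

Compute partial derivatives:
  f_x = 5 - 6*x.
  f_y = 1.
f_y = 1 is a nonzero constant, so f_y never vanishes: no point (x, y) can satisfy f = f_x = f_y = 0. In particular no (x, y) ∈ {−4, ..., 4}² is singular; the curve is smooth.


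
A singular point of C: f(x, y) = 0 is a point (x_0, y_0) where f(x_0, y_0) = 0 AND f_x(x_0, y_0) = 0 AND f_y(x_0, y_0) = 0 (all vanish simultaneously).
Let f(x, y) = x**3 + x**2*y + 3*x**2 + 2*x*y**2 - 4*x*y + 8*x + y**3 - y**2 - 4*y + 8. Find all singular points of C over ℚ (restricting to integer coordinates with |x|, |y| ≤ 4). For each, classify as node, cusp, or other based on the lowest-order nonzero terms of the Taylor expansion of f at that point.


Singular points: {(-2, 2)}; classification: node.

Compute partial derivatives:
  f_x = 3*x**2 + 2*x*y + 6*x + 2*y**2 - 4*y + 8.
  f_y = x**2 + 4*x*y - 4*x + 3*y**2 - 2*y - 4.
Scan x_0 ∈ {−4, ..., 4}. For each x_0, f_y(x_0, y) is a polynomial in y; find its integer roots y ∈ {−4, ..., 4}, then test f_x and f at those candidates.
  x = -4: f_y(-4, y) = 3*y**2 - 18*y + 28; no integer root y with |y| ≤ 4.
  x = -3: f_y(-3, y) = 3*y**2 - 14*y + 17; no integer root y with |y| ≤ 4.
  x = -2: f_y(-2, y) = 3*y**2 - 10*y + 8; vanishes at y ∈ {2}. (-2, 2): f_x = 0, f = 0 — SINGULAR.
  x = -1: f_y(-1, y) = 3*y**2 - 6*y + 1; no integer root y with |y| ≤ 4.
  x = 0: f_y(0, y) = 3*y**2 - 2*y - 4; no integer root y with |y| ≤ 4.
  x = 1: f_y(1, y) = 3*y**2 + 2*y - 7; no integer root y with |y| ≤ 4.
  x = 2: f_y(2, y) = 3*y**2 + 6*y - 8; no integer root y with |y| ≤ 4.
  x = 3: f_y(3, y) = 3*y**2 + 10*y - 7; no integer root y with |y| ≤ 4.
  x = 4: f_y(4, y) = 3*y**2 + 14*y - 4; no integer root y with |y| ≤ 4.
Only singular point on the grid: (-2, 2).
Classify: substitute x = -2 + u, y = 2 + v and expand: f = u**3 + u**2*v - u**2 + 2*u*v**2 + v**3 + v**2.
No constant or linear terms (consistent with a singular point). Quadratic part: -u**2 + v**2. Cubic part: u**3 + u**2*v + 2*u*v**2 + v**3.
The quadratic part v**2 - u**2 = (v − u)(v + u) splits into two distinct linear factors, so there are two distinct tangent lines y − 2 = ±(x − -2) — this is a node (ordinary double point).
Classification: node.


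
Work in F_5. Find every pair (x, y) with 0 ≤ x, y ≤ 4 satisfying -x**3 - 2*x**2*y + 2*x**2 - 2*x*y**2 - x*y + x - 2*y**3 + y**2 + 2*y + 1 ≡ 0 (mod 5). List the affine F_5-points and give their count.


Affine F_5-points: {(1, 4), (2, 1), (2, 4), (3, 0), (4, 1)}; count = 5.

For each of the 25 pairs (x, y) ∈ F_5², evaluate f(x, y) mod 5. Record the zeros.
  x = 0: [0↦1, 1↦2, 2↦3, 3↦2, 4↦2]  zeros at y ∈ ∅
  x = 1: [0↦3, 1↦4, 2↦1, 3↦2, 4↦0]  zeros at y ∈ {4}
  x = 2: [0↦3, 1↦0, 2↦4, 3↦3, 4↦0]  zeros at y ∈ {1, 4}
  x = 3: [0↦0, 1↦4, 2↦1, 3↦4, 4↦1]  zeros at y ∈ {0}
  x = 4: [0↦3, 1↦0, 2↦1, 3↦4, 4↦2]  zeros at y ∈ {1}
Collecting zeros: affine points = {(1, 4), (2, 1), (2, 4), (3, 0), (4, 1)}.
Total count |C(F_5)_aff| = 5.


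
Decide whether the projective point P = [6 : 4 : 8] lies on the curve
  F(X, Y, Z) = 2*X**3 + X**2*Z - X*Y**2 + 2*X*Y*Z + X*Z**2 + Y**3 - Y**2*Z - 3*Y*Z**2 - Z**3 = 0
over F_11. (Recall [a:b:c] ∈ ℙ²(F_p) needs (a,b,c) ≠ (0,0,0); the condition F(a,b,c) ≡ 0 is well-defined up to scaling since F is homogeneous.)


F(6,4,8) ≡ 4 (mod 11); P is NOT on the curve.

Evaluate F(6, 4, 8) term-by-term (mod 11).
  2*X**3 ↦ 2·216·1·1 = 432
  X**2*Z ↦ 1·36·1·8 = 288
  -X*Y**2 ↦ -1·6·16·1 = -96
  2*X*Y*Z ↦ 2·6·4·8 = 384
  X*Z**2 ↦ 1·6·1·64 = 384
  Y**3 ↦ 1·1·64·1 = 64
  -Y**2*Z ↦ -1·1·16·8 = -128
  -3*Y*Z**2 ↦ -3·1·4·64 = -768
  -Z**3 ↦ -1·1·1·512 = -512
Sum: F(6, 4, 8) = (432) + (288) + (-96) + (384) + (384) + (64) + (-128) + (-768) + (-512) = 48.
Reducing mod 11: 48 ≡ 4 (mod 11).
Since F(a, b, c) ≡ 4 ≠ 0 (mod 11), P does NOT lie on the curve.


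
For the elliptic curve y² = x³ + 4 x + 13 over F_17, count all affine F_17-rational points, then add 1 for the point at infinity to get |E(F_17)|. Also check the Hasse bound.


Affine points = {(0, 8), (0, 9), (1, 1), (1, 16), (3, 1), (3, 16), (4, 5), (4, 12), (6, 7), (6, 10), (8, 8), (8, 9), (9, 8), (9, 9), (10, 4), (10, 13), (12, 2), (12, 15), (13, 1), (13, 16), (14, 5), (14, 12), (16, 5), (16, 12)}; affine count = 24; |E(F_17)| = 25.

Discriminant check: Δ ∝ 4a³ + 27b² = 4·4³ + 27·13² = 4·64 + 27·169 ≡ 8 (mod 17). Nonzero ⇒ E is nonsingular.
For each x ∈ F_17, compute rhs = x³ + 4·x + 13 mod 17, then count y ∈ F_17 with y² ≡ rhs.
  x = 0: rhs = 13, matching y values: 8, 9 (2 points).
  x = 1: rhs = 1, matching y values: 1, 16 (2 points).
  x = 2: rhs = 12, matching y values: none (0 points).
  x = 3: rhs = 1, matching y values: 1, 16 (2 points).
  x = 4: rhs = 8, matching y values: 5, 12 (2 points).
  x = 5: rhs = 5, matching y values: none (0 points).
  x = 6: rhs = 15, matching y values: 7, 10 (2 points).
  x = 7: rhs = 10, matching y values: none (0 points).
  x = 8: rhs = 13, matching y values: 8, 9 (2 points).
  x = 9: rhs = 13, matching y values: 8, 9 (2 points).
  x = 10: rhs = 16, matching y values: 4, 13 (2 points).
  x = 11: rhs = 11, matching y values: none (0 points).
  x = 12: rhs = 4, matching y values: 2, 15 (2 points).
  x = 13: rhs = 1, matching y values: 1, 16 (2 points).
  x = 14: rhs = 8, matching y values: 5, 12 (2 points).
  x = 15: rhs = 14, matching y values: none (0 points).
  x = 16: rhs = 8, matching y values: 5, 12 (2 points).
Total affine count: 24.
Full point count |E(F_17)| = 24 + 1 = 25.
Hasse bound: |25 − (17+1)| = |7| = 7 ≤ 2√17 ≈ 8.2462 ✓.


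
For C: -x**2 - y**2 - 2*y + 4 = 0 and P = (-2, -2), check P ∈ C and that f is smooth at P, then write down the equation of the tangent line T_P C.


Tangent line at P: 4*x + 2*y + 12 = 0.

Step 1: f(-2, -2) = 0, so P lies on C.
Step 2: partial derivatives
  f_x(x, y) = -2*x, f_y(x, y) = -2*y - 2.
  f_x(P) = 4, f_y(P) = 2 (gradient nonzero, so P is smooth).
Step 3: tangent line at P: 4·(x − -2) + 2·(y − -2) = 0.
Expanding: 4*x + 2*y + 12 = 0.


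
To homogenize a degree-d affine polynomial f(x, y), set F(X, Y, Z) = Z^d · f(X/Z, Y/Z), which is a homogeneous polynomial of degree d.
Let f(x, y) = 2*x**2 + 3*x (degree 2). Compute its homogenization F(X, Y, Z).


F(X, Y, Z) = 2*X**2 + 3*X*Z

deg(f) = 2.
Substitute x = X/Z, y = Y/Z into f, then multiply by Z^2.
  monomial 2·x^2·y^0 ↦ 2·X^2·Y^0·Z^0.
  monomial 3·x^1·y^0 ↦ 3·X^1·Y^0·Z^1.
Collecting: F(X, Y, Z) = 2*X**2 + 3*X*Z.


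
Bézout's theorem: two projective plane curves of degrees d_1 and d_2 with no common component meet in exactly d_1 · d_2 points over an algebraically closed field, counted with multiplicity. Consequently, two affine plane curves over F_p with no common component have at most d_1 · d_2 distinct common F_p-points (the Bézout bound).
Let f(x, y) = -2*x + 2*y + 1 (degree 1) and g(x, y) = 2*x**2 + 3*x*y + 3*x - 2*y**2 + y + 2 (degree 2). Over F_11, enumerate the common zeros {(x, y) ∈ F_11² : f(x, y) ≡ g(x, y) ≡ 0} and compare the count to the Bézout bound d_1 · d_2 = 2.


Common zeros: {(2, 7)}; count = 1; Bézout bound = 2.

deg(f) = 1, deg(g) = 2, so Bézout bound = 2.
Scan x ∈ F_11. For each x, list the y ∈ F_11 with f(x, y) ≡ 0 and those with g(x, y) ≡ 0 (mod 11); the common zeros in that column are the intersection.
  x = 0: f ≡ 0 at y ∈ {5}; g ≡ 0 at y ∈ ∅; common: ∅.
  x = 1: f ≡ 0 at y ∈ {6}; g ≡ 0 at y ∈ ∅; common: ∅.
  x = 2: f ≡ 0 at y ∈ {7}; g ≡ 0 at y ∈ {2, 7}; common: {7}.
  x = 3: f ≡ 0 at y ∈ {8}; g ≡ 0 at y ∈ ∅; common: ∅.
  x = 4: f ≡ 0 at y ∈ {9}; g ≡ 0 at y ∈ {4, 8}; common: ∅.
  x = 5: f ≡ 0 at y ∈ {10}; g ≡ 0 at y ∈ {4}; common: ∅.
  x = 6: f ≡ 0 at y ∈ {0}; g ≡ 0 at y ∈ ∅; common: ∅.
  x = 7: f ≡ 0 at y ∈ {1}; g ≡ 0 at y ∈ {0}; common: ∅.
  x = 8: f ≡ 0 at y ∈ {2}; g ≡ 0 at y ∈ {0, 7}; common: ∅.
  x = 9: f ≡ 0 at y ∈ {3}; g ≡ 0 at y ∈ ∅; common: ∅.
  x = 10: f ≡ 0 at y ∈ {4}; g ≡ 0 at y ∈ {2, 8}; common: ∅.
Collecting: common zeros = {(2, 7)}, so the count is 1.
Comparison with the Bézout bound: 1 ≤ 2 = deg(f)·deg(g), as expected for curves with no common component (the affine F_11-count falls short of the bound because intersections may lie at infinity, over extension fields, or carry multiplicity).


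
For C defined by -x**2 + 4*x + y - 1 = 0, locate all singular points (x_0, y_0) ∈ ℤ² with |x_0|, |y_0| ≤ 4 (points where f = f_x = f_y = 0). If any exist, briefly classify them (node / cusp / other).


No singular points in the scanned grid; C is smooth there.

Compute partial derivatives:
  f_x = 4 - 2*x.
  f_y = 1.
f_y = 1 is a nonzero constant, so f_y never vanishes: no point (x, y) can satisfy f = f_x = f_y = 0. In particular no (x, y) ∈ {−4, ..., 4}² is singular; the curve is smooth.


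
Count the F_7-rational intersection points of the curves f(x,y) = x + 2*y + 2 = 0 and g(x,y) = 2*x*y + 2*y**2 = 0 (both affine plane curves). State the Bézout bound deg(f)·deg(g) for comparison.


Common zeros: {(2, 5), (5, 0)}; count = 2; Bézout bound = 2.

deg(f) = 1, deg(g) = 2, so Bézout bound = 2.
Scan x ∈ F_7. For each x, list the y ∈ F_7 with f(x, y) ≡ 0 and those with g(x, y) ≡ 0 (mod 7); the common zeros in that column are the intersection.
  x = 0: f ≡ 0 at y ∈ {6}; g ≡ 0 at y ∈ {0}; common: ∅.
  x = 1: f ≡ 0 at y ∈ {2}; g ≡ 0 at y ∈ {0, 6}; common: ∅.
  x = 2: f ≡ 0 at y ∈ {5}; g ≡ 0 at y ∈ {0, 5}; common: {5}.
  x = 3: f ≡ 0 at y ∈ {1}; g ≡ 0 at y ∈ {0, 4}; common: ∅.
  x = 4: f ≡ 0 at y ∈ {4}; g ≡ 0 at y ∈ {0, 3}; common: ∅.
  x = 5: f ≡ 0 at y ∈ {0}; g ≡ 0 at y ∈ {0, 2}; common: {0}.
  x = 6: f ≡ 0 at y ∈ {3}; g ≡ 0 at y ∈ {0, 1}; common: ∅.
Collecting: common zeros = {(2, 5), (5, 0)}, so the count is 2.
Comparison with the Bézout bound: 2 ≤ 2 = deg(f)·deg(g), as expected for curves with no common component (the bound is attained).


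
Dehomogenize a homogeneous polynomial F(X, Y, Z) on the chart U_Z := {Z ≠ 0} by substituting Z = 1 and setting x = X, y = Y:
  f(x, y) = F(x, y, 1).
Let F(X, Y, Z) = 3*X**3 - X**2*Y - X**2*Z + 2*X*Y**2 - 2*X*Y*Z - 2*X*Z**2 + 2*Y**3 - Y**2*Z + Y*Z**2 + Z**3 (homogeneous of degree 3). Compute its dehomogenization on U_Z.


f(x, y) = 3*x**3 - x**2*y - x**2 + 2*x*y**2 - 2*x*y - 2*x + 2*y**3 - y**2 + y + 1

On U_Z we set Z = 1. Each monomial c·X^i·Y^j·Z^k in F becomes c·x^i·y^j·1^k = c·x^i·y^j.
Substituting Z = 1: F(X, Y, 1) = 3*x**3 - x**2*y - x**2 + 2*x*y**2 - 2*x*y - 2*x + 2*y**3 - y**2 + y + 1.
Note: deg(f) ≤ deg(F) = 3; strict inequality happens when F is divisible by Z (lost terms).


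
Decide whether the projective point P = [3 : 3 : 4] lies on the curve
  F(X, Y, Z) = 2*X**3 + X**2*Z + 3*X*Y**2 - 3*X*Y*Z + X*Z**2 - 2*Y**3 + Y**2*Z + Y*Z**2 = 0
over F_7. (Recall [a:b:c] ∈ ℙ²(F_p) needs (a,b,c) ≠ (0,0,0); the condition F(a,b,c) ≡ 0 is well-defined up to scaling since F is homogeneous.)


F(3,3,4) ≡ 1 (mod 7); P is NOT on the curve.

Evaluate F(3, 3, 4) term-by-term (mod 7).
  2*X**3 ↦ 2·27·1·1 = 54
  X**2*Z ↦ 1·9·1·4 = 36
  3*X*Y**2 ↦ 3·3·9·1 = 81
  -3*X*Y*Z ↦ -3·3·3·4 = -108
  X*Z**2 ↦ 1·3·1·16 = 48
  -2*Y**3 ↦ -2·1·27·1 = -54
  Y**2*Z ↦ 1·1·9·4 = 36
  Y*Z**2 ↦ 1·1·3·16 = 48
Sum: F(3, 3, 4) = (54) + (36) + (81) + (-108) + (48) + (-54) + (36) + (48) = 141.
Reducing mod 7: 141 ≡ 1 (mod 7).
Since F(a, b, c) ≡ 1 ≠ 0 (mod 7), P does NOT lie on the curve.


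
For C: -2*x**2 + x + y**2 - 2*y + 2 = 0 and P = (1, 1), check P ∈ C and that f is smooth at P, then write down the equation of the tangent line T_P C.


Tangent line at P: 3 - 3*x = 0.

Step 1: f(1, 1) = 0, so P lies on C.
Step 2: partial derivatives
  f_x(x, y) = 1 - 4*x, f_y(x, y) = 2*y - 2.
  f_x(P) = -3, f_y(P) = 0 (gradient nonzero, so P is smooth).
Step 3: tangent line at P: -3·(x − 1) + 0·(y − 1) = 0.
Expanding: 3 - 3*x = 0.


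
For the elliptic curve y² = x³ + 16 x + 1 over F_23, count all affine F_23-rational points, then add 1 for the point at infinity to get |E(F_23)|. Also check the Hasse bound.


Affine points = {(0, 1), (0, 22), (1, 8), (1, 15), (2, 8), (2, 15), (9, 0), (11, 6), (11, 17), (12, 9), (12, 14), (14, 5), (14, 18), (16, 11), (16, 12), (18, 7), (18, 16), (20, 8), (20, 15)}; affine count = 19; |E(F_23)| = 20.

Discriminant check: Δ ∝ 4a³ + 27b² = 4·16³ + 27·1² = 4·4096 + 27·1 ≡ 12 (mod 23). Nonzero ⇒ E is nonsingular.
For each x ∈ F_23, compute rhs = x³ + 16·x + 1 mod 23, then count y ∈ F_23 with y² ≡ rhs.
  x = 0: rhs = 1, matching y values: 1, 22 (2 points).
  x = 1: rhs = 18, matching y values: 8, 15 (2 points).
  x = 2: rhs = 18, matching y values: 8, 15 (2 points).
  x = 3: rhs = 7, matching y values: none (0 points).
  x = 4: rhs = 14, matching y values: none (0 points).
  x = 5: rhs = 22, matching y values: none (0 points).
  x = 6: rhs = 14, matching y values: none (0 points).
  x = 7: rhs = 19, matching y values: none (0 points).
  x = 8: rhs = 20, matching y values: none (0 points).
  x = 9: rhs = 0, matching y values: 0 (1 points).
  x = 10: rhs = 11, matching y values: none (0 points).
  x = 11: rhs = 13, matching y values: 6, 17 (2 points).
  x = 12: rhs = 12, matching y values: 9, 14 (2 points).
  x = 13: rhs = 14, matching y values: none (0 points).
  x = 14: rhs = 2, matching y values: 5, 18 (2 points).
  x = 15: rhs = 5, matching y values: none (0 points).
  x = 16: rhs = 6, matching y values: 11, 12 (2 points).
  x = 17: rhs = 11, matching y values: none (0 points).
  x = 18: rhs = 3, matching y values: 7, 16 (2 points).
  x = 19: rhs = 11, matching y values: none (0 points).
  x = 20: rhs = 18, matching y values: 8, 15 (2 points).
  x = 21: rhs = 7, matching y values: none (0 points).
  x = 22: rhs = 7, matching y values: none (0 points).
Total affine count: 19.
Full point count |E(F_23)| = 19 + 1 = 20.
Hasse bound: |20 − (23+1)| = |-4| = 4 ≤ 2√23 ≈ 9.5917 ✓.


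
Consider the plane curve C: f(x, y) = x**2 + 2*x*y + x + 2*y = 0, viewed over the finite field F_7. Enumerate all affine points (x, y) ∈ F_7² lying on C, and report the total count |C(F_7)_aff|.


Affine F_7-points: {(0, 0), (1, 3), (2, 6), (3, 2), (4, 5), (5, 1), (6, 0), (6, 1), (6, 2), (6, 3), (6, 4), (6, 5), (6, 6)}; count = 13.

For each of the 49 pairs (x, y) ∈ F_7², evaluate f(x, y) mod 7. Record the zeros.
  x = 0: [0↦0, 1↦2, 2↦4, 3↦6, 4↦1, 5↦3, 6↦5]  zeros at y ∈ {0}
  x = 1: [0↦2, 1↦6, 2↦3, 3↦0, 4↦4, 5↦1, 6↦5]  zeros at y ∈ {3}
  x = 2: [0↦6, 1↦5, 2↦4, 3↦3, 4↦2, 5↦1, 6↦0]  zeros at y ∈ {6}
  x = 3: [0↦5, 1↦6, 2↦0, 3↦1, 4↦2, 5↦3, 6↦4]  zeros at y ∈ {2}
  x = 4: [0↦6, 1↦2, 2↦5, 3↦1, 4↦4, 5↦0, 6↦3]  zeros at y ∈ {5}
  x = 5: [0↦2, 1↦0, 2↦5, 3↦3, 4↦1, 5↦6, 6↦4]  zeros at y ∈ {1}
  x = 6: [0↦0, 1↦0, 2↦0, 3↦0, 4↦0, 5↦0, 6↦0]  zeros at y ∈ {0, 1, 2, 3, 4, 5, 6}
Collecting zeros: affine points = {(0, 0), (1, 3), (2, 6), (3, 2), (4, 5), (5, 1), (6, 0), (6, 1), (6, 2), (6, 3), (6, 4), (6, 5), (6, 6)}.
Total count |C(F_7)_aff| = 13.


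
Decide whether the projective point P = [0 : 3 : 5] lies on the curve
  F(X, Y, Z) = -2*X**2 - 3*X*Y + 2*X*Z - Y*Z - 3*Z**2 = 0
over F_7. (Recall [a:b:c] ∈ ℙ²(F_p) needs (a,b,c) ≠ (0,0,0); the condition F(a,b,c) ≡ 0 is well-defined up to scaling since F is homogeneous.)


F(0,3,5) ≡ 1 (mod 7); P is NOT on the curve.

Evaluate F(0, 3, 5) term-by-term (mod 7).
  -2*X**2 ↦ -2·0·1·1 = 0
  -3*X*Y ↦ -3·0·3·1 = 0
  2*X*Z ↦ 2·0·1·5 = 0
  -Y*Z ↦ -1·1·3·5 = -15
  -3*Z**2 ↦ -3·1·1·25 = -75
Sum: F(0, 3, 5) = (0) + (0) + (0) + (-15) + (-75) = -90.
Reducing mod 7: -90 ≡ 1 (mod 7).
Since F(a, b, c) ≡ 1 ≠ 0 (mod 7), P does NOT lie on the curve.


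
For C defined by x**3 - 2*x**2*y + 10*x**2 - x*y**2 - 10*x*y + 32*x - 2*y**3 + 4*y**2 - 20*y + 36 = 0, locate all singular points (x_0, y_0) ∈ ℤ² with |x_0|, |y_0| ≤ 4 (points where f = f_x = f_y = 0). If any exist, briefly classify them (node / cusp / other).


Singular points: {(-3, 1)}; classification: node.

Compute partial derivatives:
  f_x = 3*x**2 - 4*x*y + 20*x - y**2 - 10*y + 32.
  f_y = -2*x**2 - 2*x*y - 10*x - 6*y**2 + 8*y - 20.
Scan x_0 ∈ {−4, ..., 4}. For each x_0, f_y(x_0, y) is a polynomial in y; find its integer roots y ∈ {−4, ..., 4}, then test f_x and f at those candidates.
  x = -4: f_y(-4, y) = -6*y**2 + 16*y - 12; no integer root y with |y| ≤ 4.
  x = -3: f_y(-3, y) = -6*y**2 + 14*y - 8; vanishes at y ∈ {1}. (-3, 1): f_x = 0, f = 0 — SINGULAR.
  x = -2: f_y(-2, y) = -6*y**2 + 12*y - 8; no integer root y with |y| ≤ 4.
  x = -1: f_y(-1, y) = -6*y**2 + 10*y - 12; no integer root y with |y| ≤ 4.
  x = 0: f_y(0, y) = -6*y**2 + 8*y - 20; no integer root y with |y| ≤ 4.
  x = 1: f_y(1, y) = -6*y**2 + 6*y - 32; no integer root y with |y| ≤ 4.
  x = 2: f_y(2, y) = -6*y**2 + 4*y - 48; no integer root y with |y| ≤ 4.
  x = 3: f_y(3, y) = -6*y**2 + 2*y - 68; no integer root y with |y| ≤ 4.
  x = 4: f_y(4, y) = -6*y**2 - 92; no integer root y with |y| ≤ 4.
Only singular point on the grid: (-3, 1).
Classify: substitute x = -3 + u, y = 1 + v and expand: f = u**3 - 2*u**2*v - u**2 - u*v**2 - 2*v**3 + v**2.
No constant or linear terms (consistent with a singular point). Quadratic part: -u**2 + v**2. Cubic part: u**3 - 2*u**2*v - u*v**2 - 2*v**3.
The quadratic part v**2 - u**2 = (v − u)(v + u) splits into two distinct linear factors, so there are two distinct tangent lines y − 1 = ±(x − -3) — this is a node (ordinary double point).
Classification: node.


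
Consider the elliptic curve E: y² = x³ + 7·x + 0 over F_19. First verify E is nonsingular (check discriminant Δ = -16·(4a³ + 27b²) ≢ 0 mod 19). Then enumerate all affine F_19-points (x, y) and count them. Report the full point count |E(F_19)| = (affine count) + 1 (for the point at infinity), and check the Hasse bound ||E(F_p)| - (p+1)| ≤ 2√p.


Affine points = {(0, 0), (4, 4), (4, 15), (6, 7), (6, 12), (8, 6), (8, 13), (10, 5), (10, 14), (12, 8), (12, 11), (14, 7), (14, 12), (16, 3), (16, 16), (17, 4), (17, 15), (18, 7), (18, 12)}; affine count = 19; |E(F_19)| = 20.

Discriminant check: Δ ∝ 4a³ + 27b² = 4·7³ + 27·0² = 4·343 + 27·0 ≡ 4 (mod 19). Nonzero ⇒ E is nonsingular.
For each x ∈ F_19, compute rhs = x³ + 7·x + 0 mod 19, then count y ∈ F_19 with y² ≡ rhs.
  x = 0: rhs = 0, matching y values: 0 (1 points).
  x = 1: rhs = 8, matching y values: none (0 points).
  x = 2: rhs = 3, matching y values: none (0 points).
  x = 3: rhs = 10, matching y values: none (0 points).
  x = 4: rhs = 16, matching y values: 4, 15 (2 points).
  x = 5: rhs = 8, matching y values: none (0 points).
  x = 6: rhs = 11, matching y values: 7, 12 (2 points).
  x = 7: rhs = 12, matching y values: none (0 points).
  x = 8: rhs = 17, matching y values: 6, 13 (2 points).
  x = 9: rhs = 13, matching y values: none (0 points).
  x = 10: rhs = 6, matching y values: 5, 14 (2 points).
  x = 11: rhs = 2, matching y values: none (0 points).
  x = 12: rhs = 7, matching y values: 8, 11 (2 points).
  x = 13: rhs = 8, matching y values: none (0 points).
  x = 14: rhs = 11, matching y values: 7, 12 (2 points).
  x = 15: rhs = 3, matching y values: none (0 points).
  x = 16: rhs = 9, matching y values: 3, 16 (2 points).
  x = 17: rhs = 16, matching y values: 4, 15 (2 points).
  x = 18: rhs = 11, matching y values: 7, 12 (2 points).
Total affine count: 19.
Full point count |E(F_19)| = 19 + 1 = 20.
Hasse bound: |20 − (19+1)| = |0| = 0 ≤ 2√19 ≈ 8.7178 ✓.


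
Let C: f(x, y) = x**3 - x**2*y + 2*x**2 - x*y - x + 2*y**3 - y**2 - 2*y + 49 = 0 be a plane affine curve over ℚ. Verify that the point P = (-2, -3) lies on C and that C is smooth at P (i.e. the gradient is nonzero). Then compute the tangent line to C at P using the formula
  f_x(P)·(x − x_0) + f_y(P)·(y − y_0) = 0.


Tangent line at P: -6*x + 56*y + 156 = 0.

Step 1: f(-2, -3) = 0, so P lies on C.
Step 2: partial derivatives
  f_x(x, y) = 3*x**2 - 2*x*y + 4*x - y - 1, f_y(x, y) = -x**2 - x + 6*y**2 - 2*y - 2.
  f_x(P) = -6, f_y(P) = 56 (gradient nonzero, so P is smooth).
Step 3: tangent line at P: -6·(x − -2) + 56·(y − -3) = 0.
Expanding: -6*x + 56*y + 156 = 0.


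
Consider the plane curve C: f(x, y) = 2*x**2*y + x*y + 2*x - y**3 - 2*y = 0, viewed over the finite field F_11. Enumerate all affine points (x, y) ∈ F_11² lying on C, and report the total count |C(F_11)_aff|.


Affine F_11-points: {(0, 0), (0, 3), (0, 8), (1, 3), (2, 1), (5, 9), (6, 9), (7, 10), (8, 5), (9, 7), (9, 8), (10, 5), (10, 7), (10, 10)}; count = 14.

For each of the 121 pairs (x, y) ∈ F_11², evaluate f(x, y) mod 11. Record the zeros.
  x = 0: [0↦0, 1↦8, 2↦10, 3↦0, 4↦5, 5↦8, 6↦3, 7↦6, 8↦0, 9↦1, 10↦3]  zeros at y ∈ {0, 3, 8}
  x = 1: [0↦2, 1↦2, 2↦7, 3↦0, 4↦8, 5↦3, 6↦1, 7↦7, 8↦4, 9↦8, 10↦2]  zeros at y ∈ {3}
  x = 2: [0↦4, 1↦0, 2↦1, 3↦1, 4↦5, 5↦7, 6↦1, 7↦3, 8↦7, 9↦7, 10↦8]  zeros at y ∈ {1}
  x = 3: [0↦6, 1↦2, 2↦3, 3↦3, 4↦7, 5↦9, 6↦3, 7↦5, 8↦9, 9↦9, 10↦10]  zeros at y ∈ ∅
  x = 4: [0↦8, 1↦8, 2↦2, 3↦6, 4↦3, 5↦9, 6↦7, 7↦2, 8↦10, 9↦3, 10↦8]  zeros at y ∈ ∅
  x = 5: [0↦10, 1↦7, 2↦9, 3↦10, 4↦4, 5↦7, 6↦2, 7↦5, 8↦10, 9↦0, 10↦2]  zeros at y ∈ {9}
  x = 6: [0↦1, 1↦10, 2↦2, 3↦4, 4↦10, 5↦3, 6↦10, 7↦3, 8↦9, 9↦0, 10↦3]  zeros at y ∈ {9}
  x = 7: [0↦3, 1↦6, 2↦3, 3↦10, 4↦10, 5↦8, 6↦9, 7↦7, 8↦7, 9↦3, 10↦0]  zeros at y ∈ {10}
  x = 8: [0↦5, 1↦6, 2↦1, 3↦6, 4↦4, 5↦0, 6↦10, 7↦6, 8↦4, 9↦9, 10↦4]  zeros at y ∈ {5}
  x = 9: [0↦7, 1↦10, 2↦7, 3↦3, 4↦3, 5↦1, 6↦2, 7↦0, 8↦0, 9↦7, 10↦4]  zeros at y ∈ {7, 8}
  x = 10: [0↦9, 1↦7, 2↦10, 3↦1, 4↦7, 5↦0, 6↦7, 7↦0, 8↦6, 9↦8, 10↦0]  zeros at y ∈ {5, 7, 10}
Collecting zeros: affine points = {(0, 0), (0, 3), (0, 8), (1, 3), (2, 1), (5, 9), (6, 9), (7, 10), (8, 5), (9, 7), (9, 8), (10, 5), (10, 7), (10, 10)}.
Total count |C(F_11)_aff| = 14.


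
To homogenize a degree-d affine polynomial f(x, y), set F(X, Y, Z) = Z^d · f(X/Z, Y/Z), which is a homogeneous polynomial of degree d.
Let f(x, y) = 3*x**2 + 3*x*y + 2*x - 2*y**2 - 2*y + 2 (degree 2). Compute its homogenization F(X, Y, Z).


F(X, Y, Z) = 3*X**2 + 3*X*Y + 2*X*Z - 2*Y**2 - 2*Y*Z + 2*Z**2

deg(f) = 2.
Substitute x = X/Z, y = Y/Z into f, then multiply by Z^2.
  monomial 3·x^2·y^0 ↦ 3·X^2·Y^0·Z^0.
  monomial 3·x^1·y^1 ↦ 3·X^1·Y^1·Z^0.
  monomial 2·x^1·y^0 ↦ 2·X^1·Y^0·Z^1.
  monomial -2·x^0·y^2 ↦ -2·X^0·Y^2·Z^0.
  monomial -2·x^0·y^1 ↦ -2·X^0·Y^1·Z^1.
  monomial 2·x^0·y^0 ↦ 2·X^0·Y^0·Z^2.
Collecting: F(X, Y, Z) = 3*X**2 + 3*X*Y + 2*X*Z - 2*Y**2 - 2*Y*Z + 2*Z**2.


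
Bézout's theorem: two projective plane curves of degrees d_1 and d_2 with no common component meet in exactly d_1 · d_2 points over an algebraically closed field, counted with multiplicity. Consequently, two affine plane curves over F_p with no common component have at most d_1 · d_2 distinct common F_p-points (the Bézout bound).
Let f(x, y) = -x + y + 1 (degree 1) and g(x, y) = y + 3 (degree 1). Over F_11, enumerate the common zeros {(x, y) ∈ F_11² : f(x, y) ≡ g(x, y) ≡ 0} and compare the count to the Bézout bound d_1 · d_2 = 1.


Common zeros: {(9, 8)}; count = 1; Bézout bound = 1.

deg(f) = 1, deg(g) = 1, so Bézout bound = 1.
Scan x ∈ F_11. For each x, list the y ∈ F_11 with f(x, y) ≡ 0 and those with g(x, y) ≡ 0 (mod 11); the common zeros in that column are the intersection.
  x = 0: f ≡ 0 at y ∈ {10}; g ≡ 0 at y ∈ {8}; common: ∅.
  x = 1: f ≡ 0 at y ∈ {0}; g ≡ 0 at y ∈ {8}; common: ∅.
  x = 2: f ≡ 0 at y ∈ {1}; g ≡ 0 at y ∈ {8}; common: ∅.
  x = 3: f ≡ 0 at y ∈ {2}; g ≡ 0 at y ∈ {8}; common: ∅.
  x = 4: f ≡ 0 at y ∈ {3}; g ≡ 0 at y ∈ {8}; common: ∅.
  x = 5: f ≡ 0 at y ∈ {4}; g ≡ 0 at y ∈ {8}; common: ∅.
  x = 6: f ≡ 0 at y ∈ {5}; g ≡ 0 at y ∈ {8}; common: ∅.
  x = 7: f ≡ 0 at y ∈ {6}; g ≡ 0 at y ∈ {8}; common: ∅.
  x = 8: f ≡ 0 at y ∈ {7}; g ≡ 0 at y ∈ {8}; common: ∅.
  x = 9: f ≡ 0 at y ∈ {8}; g ≡ 0 at y ∈ {8}; common: {8}.
  x = 10: f ≡ 0 at y ∈ {9}; g ≡ 0 at y ∈ {8}; common: ∅.
Collecting: common zeros = {(9, 8)}, so the count is 1.
Comparison with the Bézout bound: 1 ≤ 1 = deg(f)·deg(g), as expected for curves with no common component (the bound is attained).


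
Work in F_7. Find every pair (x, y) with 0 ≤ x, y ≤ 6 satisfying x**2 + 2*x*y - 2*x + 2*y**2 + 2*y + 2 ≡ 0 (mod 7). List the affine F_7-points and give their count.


Affine F_7-points: {(0, 2), (0, 4), (1, 1), (1, 4), (5, 2), (5, 6), (6, 1), (6, 6)}; count = 8.

For each of the 49 pairs (x, y) ∈ F_7², evaluate f(x, y) mod 7. Record the zeros.
  x = 0: [0↦2, 1↦6, 2↦0, 3↦5, 4↦0, 5↦6, 6↦2]  zeros at y ∈ {2, 4}
  x = 1: [0↦1, 1↦0, 2↦3, 3↦3, 4↦0, 5↦1, 6↦6]  zeros at y ∈ {1, 4}
  x = 2: [0↦2, 1↦3, 2↦1, 3↦3, 4↦2, 5↦5, 6↦5]  zeros at y ∈ ∅
  x = 3: [0↦5, 1↦1, 2↦1, 3↦5, 4↦6, 5↦4, 6↦6]  zeros at y ∈ ∅
  x = 4: [0↦3, 1↦1, 2↦3, 3↦2, 4↦5, 5↦5, 6↦2]  zeros at y ∈ ∅
  x = 5: [0↦3, 1↦3, 2↦0, 3↦1, 4↦6, 5↦1, 6↦0]  zeros at y ∈ {2, 6}
  x = 6: [0↦5, 1↦0, 2↦6, 3↦2, 4↦2, 5↦6, 6↦0]  zeros at y ∈ {1, 6}
Collecting zeros: affine points = {(0, 2), (0, 4), (1, 1), (1, 4), (5, 2), (5, 6), (6, 1), (6, 6)}.
Total count |C(F_7)_aff| = 8.


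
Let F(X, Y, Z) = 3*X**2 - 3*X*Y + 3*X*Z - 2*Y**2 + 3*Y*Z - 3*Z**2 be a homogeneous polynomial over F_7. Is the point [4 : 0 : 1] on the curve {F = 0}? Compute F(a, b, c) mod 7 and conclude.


F(4,0,1) ≡ 1 (mod 7); P is NOT on the curve.

Evaluate F(4, 0, 1) term-by-term (mod 7).
  3*X**2 ↦ 3·16·1·1 = 48
  -3*X*Y ↦ -3·4·0·1 = 0
  3*X*Z ↦ 3·4·1·1 = 12
  -2*Y**2 ↦ -2·1·0·1 = 0
  3*Y*Z ↦ 3·1·0·1 = 0
  -3*Z**2 ↦ -3·1·1·1 = -3
Sum: F(4, 0, 1) = (48) + (0) + (12) + (0) + (0) + (-3) = 57.
Reducing mod 7: 57 ≡ 1 (mod 7).
Since F(a, b, c) ≡ 1 ≠ 0 (mod 7), P does NOT lie on the curve.


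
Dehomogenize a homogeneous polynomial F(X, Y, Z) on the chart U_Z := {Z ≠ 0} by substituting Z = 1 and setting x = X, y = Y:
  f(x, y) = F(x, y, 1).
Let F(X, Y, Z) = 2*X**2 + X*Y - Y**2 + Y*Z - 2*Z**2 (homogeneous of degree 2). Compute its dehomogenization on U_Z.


f(x, y) = 2*x**2 + x*y - y**2 + y - 2

On U_Z we set Z = 1. Each monomial c·X^i·Y^j·Z^k in F becomes c·x^i·y^j·1^k = c·x^i·y^j.
Substituting Z = 1: F(X, Y, 1) = 2*x**2 + x*y - y**2 + y - 2.
Note: deg(f) ≤ deg(F) = 2; strict inequality happens when F is divisible by Z (lost terms).


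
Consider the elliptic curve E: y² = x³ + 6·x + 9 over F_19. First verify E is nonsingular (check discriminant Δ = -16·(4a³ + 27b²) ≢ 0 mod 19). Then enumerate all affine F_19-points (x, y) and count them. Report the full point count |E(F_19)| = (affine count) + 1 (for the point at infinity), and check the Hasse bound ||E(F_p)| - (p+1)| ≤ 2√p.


Affine points = {(0, 3), (0, 16), (1, 4), (1, 15), (3, 4), (3, 15), (10, 9), (10, 10), (11, 0), (12, 2), (12, 17), (13, 2), (13, 17), (14, 5), (14, 14), (15, 4), (15, 15)}; affine count = 17; |E(F_19)| = 18.

Discriminant check: Δ ∝ 4a³ + 27b² = 4·6³ + 27·9² = 4·216 + 27·81 ≡ 11 (mod 19). Nonzero ⇒ E is nonsingular.
For each x ∈ F_19, compute rhs = x³ + 6·x + 9 mod 19, then count y ∈ F_19 with y² ≡ rhs.
  x = 0: rhs = 9, matching y values: 3, 16 (2 points).
  x = 1: rhs = 16, matching y values: 4, 15 (2 points).
  x = 2: rhs = 10, matching y values: none (0 points).
  x = 3: rhs = 16, matching y values: 4, 15 (2 points).
  x = 4: rhs = 2, matching y values: none (0 points).
  x = 5: rhs = 12, matching y values: none (0 points).
  x = 6: rhs = 14, matching y values: none (0 points).
  x = 7: rhs = 14, matching y values: none (0 points).
  x = 8: rhs = 18, matching y values: none (0 points).
  x = 9: rhs = 13, matching y values: none (0 points).
  x = 10: rhs = 5, matching y values: 9, 10 (2 points).
  x = 11: rhs = 0, matching y values: 0 (1 points).
  x = 12: rhs = 4, matching y values: 2, 17 (2 points).
  x = 13: rhs = 4, matching y values: 2, 17 (2 points).
  x = 14: rhs = 6, matching y values: 5, 14 (2 points).
  x = 15: rhs = 16, matching y values: 4, 15 (2 points).
  x = 16: rhs = 2, matching y values: none (0 points).
  x = 17: rhs = 8, matching y values: none (0 points).
  x = 18: rhs = 2, matching y values: none (0 points).
Total affine count: 17.
Full point count |E(F_19)| = 17 + 1 = 18.
Hasse bound: |18 − (19+1)| = |-2| = 2 ≤ 2√19 ≈ 8.7178 ✓.


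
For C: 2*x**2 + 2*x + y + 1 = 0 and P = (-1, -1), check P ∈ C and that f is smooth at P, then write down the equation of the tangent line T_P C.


Tangent line at P: -2*x + y - 1 = 0.

Step 1: f(-1, -1) = 0, so P lies on C.
Step 2: partial derivatives
  f_x(x, y) = 4*x + 2, f_y(x, y) = 1.
  f_x(P) = -2, f_y(P) = 1 (gradient nonzero, so P is smooth).
Step 3: tangent line at P: -2·(x − -1) + 1·(y − -1) = 0.
Expanding: -2*x + y - 1 = 0.


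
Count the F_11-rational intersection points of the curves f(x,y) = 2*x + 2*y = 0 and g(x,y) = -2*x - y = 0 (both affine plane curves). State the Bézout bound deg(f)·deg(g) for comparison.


Common zeros: {(0, 0)}; count = 1; Bézout bound = 1.

deg(f) = 1, deg(g) = 1, so Bézout bound = 1.
Scan x ∈ F_11. For each x, list the y ∈ F_11 with f(x, y) ≡ 0 and those with g(x, y) ≡ 0 (mod 11); the common zeros in that column are the intersection.
  x = 0: f ≡ 0 at y ∈ {0}; g ≡ 0 at y ∈ {0}; common: {0}.
  x = 1: f ≡ 0 at y ∈ {10}; g ≡ 0 at y ∈ {9}; common: ∅.
  x = 2: f ≡ 0 at y ∈ {9}; g ≡ 0 at y ∈ {7}; common: ∅.
  x = 3: f ≡ 0 at y ∈ {8}; g ≡ 0 at y ∈ {5}; common: ∅.
  x = 4: f ≡ 0 at y ∈ {7}; g ≡ 0 at y ∈ {3}; common: ∅.
  x = 5: f ≡ 0 at y ∈ {6}; g ≡ 0 at y ∈ {1}; common: ∅.
  x = 6: f ≡ 0 at y ∈ {5}; g ≡ 0 at y ∈ {10}; common: ∅.
  x = 7: f ≡ 0 at y ∈ {4}; g ≡ 0 at y ∈ {8}; common: ∅.
  x = 8: f ≡ 0 at y ∈ {3}; g ≡ 0 at y ∈ {6}; common: ∅.
  x = 9: f ≡ 0 at y ∈ {2}; g ≡ 0 at y ∈ {4}; common: ∅.
  x = 10: f ≡ 0 at y ∈ {1}; g ≡ 0 at y ∈ {2}; common: ∅.
Collecting: common zeros = {(0, 0)}, so the count is 1.
Comparison with the Bézout bound: 1 ≤ 1 = deg(f)·deg(g), as expected for curves with no common component (the bound is attained).


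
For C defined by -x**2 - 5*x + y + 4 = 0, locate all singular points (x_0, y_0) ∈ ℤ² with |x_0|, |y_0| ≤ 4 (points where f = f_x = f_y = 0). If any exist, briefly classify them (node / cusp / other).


No singular points in the scanned grid; C is smooth there.

Compute partial derivatives:
  f_x = -2*x - 5.
  f_y = 1.
f_y = 1 is a nonzero constant, so f_y never vanishes: no point (x, y) can satisfy f = f_x = f_y = 0. In particular no (x, y) ∈ {−4, ..., 4}² is singular; the curve is smooth.


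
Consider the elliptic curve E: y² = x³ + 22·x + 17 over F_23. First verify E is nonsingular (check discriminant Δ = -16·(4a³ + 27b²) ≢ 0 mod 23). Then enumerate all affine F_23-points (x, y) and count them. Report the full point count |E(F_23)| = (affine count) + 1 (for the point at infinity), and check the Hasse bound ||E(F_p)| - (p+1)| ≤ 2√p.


Affine points = {(2, 0), (3, 8), (3, 15), (4, 10), (4, 13), (7, 10), (7, 13), (9, 1), (9, 22), (10, 8), (10, 15), (11, 7), (11, 16), (12, 10), (12, 13), (13, 4), (13, 19), (16, 7), (16, 16), (18, 9), (18, 14), (19, 7), (19, 16), (20, 4), (20, 19)}; affine count = 25; |E(F_23)| = 26.

Discriminant check: Δ ∝ 4a³ + 27b² = 4·22³ + 27·17² = 4·10648 + 27·289 ≡ 2 (mod 23). Nonzero ⇒ E is nonsingular.
For each x ∈ F_23, compute rhs = x³ + 22·x + 17 mod 23, then count y ∈ F_23 with y² ≡ rhs.
  x = 0: rhs = 17, matching y values: none (0 points).
  x = 1: rhs = 17, matching y values: none (0 points).
  x = 2: rhs = 0, matching y values: 0 (1 points).
  x = 3: rhs = 18, matching y values: 8, 15 (2 points).
  x = 4: rhs = 8, matching y values: 10, 13 (2 points).
  x = 5: rhs = 22, matching y values: none (0 points).
  x = 6: rhs = 20, matching y values: none (0 points).
  x = 7: rhs = 8, matching y values: 10, 13 (2 points).
  x = 8: rhs = 15, matching y values: none (0 points).
  x = 9: rhs = 1, matching y values: 1, 22 (2 points).
  x = 10: rhs = 18, matching y values: 8, 15 (2 points).
  x = 11: rhs = 3, matching y values: 7, 16 (2 points).
  x = 12: rhs = 8, matching y values: 10, 13 (2 points).
  x = 13: rhs = 16, matching y values: 4, 19 (2 points).
  x = 14: rhs = 10, matching y values: none (0 points).
  x = 15: rhs = 19, matching y values: none (0 points).
  x = 16: rhs = 3, matching y values: 7, 16 (2 points).
  x = 17: rhs = 14, matching y values: none (0 points).
  x = 18: rhs = 12, matching y values: 9, 14 (2 points).
  x = 19: rhs = 3, matching y values: 7, 16 (2 points).
  x = 20: rhs = 16, matching y values: 4, 19 (2 points).
  x = 21: rhs = 11, matching y values: none (0 points).
  x = 22: rhs = 17, matching y values: none (0 points).
Total affine count: 25.
Full point count |E(F_23)| = 25 + 1 = 26.
Hasse bound: |26 − (23+1)| = |2| = 2 ≤ 2√23 ≈ 9.5917 ✓.


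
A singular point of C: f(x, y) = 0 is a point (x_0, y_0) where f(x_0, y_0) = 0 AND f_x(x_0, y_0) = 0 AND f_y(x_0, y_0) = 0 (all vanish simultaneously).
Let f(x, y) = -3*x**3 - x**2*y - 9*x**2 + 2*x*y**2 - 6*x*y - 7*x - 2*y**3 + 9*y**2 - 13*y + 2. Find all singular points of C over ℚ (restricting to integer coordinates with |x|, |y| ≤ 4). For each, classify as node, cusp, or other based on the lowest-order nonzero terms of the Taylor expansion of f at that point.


Singular points: {(-1, 1)}; classification: node.

Compute partial derivatives:
  f_x = -9*x**2 - 2*x*y - 18*x + 2*y**2 - 6*y - 7.
  f_y = -x**2 + 4*x*y - 6*x - 6*y**2 + 18*y - 13.
Scan x_0 ∈ {−4, ..., 4}. For each x_0, f_y(x_0, y) is a polynomial in y; find its integer roots y ∈ {−4, ..., 4}, then test f_x and f at those candidates.
  x = -4: f_y(-4, y) = -6*y**2 + 2*y - 5; no integer root y with |y| ≤ 4.
  x = -3: f_y(-3, y) = -6*y**2 + 6*y - 4; no integer root y with |y| ≤ 4.
  x = -2: f_y(-2, y) = -6*y**2 + 10*y - 5; no integer root y with |y| ≤ 4.
  x = -1: f_y(-1, y) = -6*y**2 + 14*y - 8; vanishes at y ∈ {1}. (-1, 1): f_x = 0, f = 0 — SINGULAR.
  x = 0: f_y(0, y) = -6*y**2 + 18*y - 13; no integer root y with |y| ≤ 4.
  x = 1: f_y(1, y) = -6*y**2 + 22*y - 20; vanishes at y ∈ {2}. (1, 2): f_x = -42 ≠ 0.
  x = 2: f_y(2, y) = -6*y**2 + 26*y - 29; no integer root y with |y| ≤ 4.
  x = 3: f_y(3, y) = -6*y**2 + 30*y - 40; no integer root y with |y| ≤ 4.
  x = 4: f_y(4, y) = -6*y**2 + 34*y - 53; no integer root y with |y| ≤ 4.
Only singular point on the grid: (-1, 1).
Classify: substitute x = -1 + u, y = 1 + v and expand: f = -3*u**3 - u**2*v - u**2 + 2*u*v**2 - 2*v**3 + v**2.
No constant or linear terms (consistent with a singular point). Quadratic part: -u**2 + v**2. Cubic part: -3*u**3 - u**2*v + 2*u*v**2 - 2*v**3.
The quadratic part v**2 - u**2 = (v − u)(v + u) splits into two distinct linear factors, so there are two distinct tangent lines y − 1 = ±(x − -1) — this is a node (ordinary double point).
Classification: node.


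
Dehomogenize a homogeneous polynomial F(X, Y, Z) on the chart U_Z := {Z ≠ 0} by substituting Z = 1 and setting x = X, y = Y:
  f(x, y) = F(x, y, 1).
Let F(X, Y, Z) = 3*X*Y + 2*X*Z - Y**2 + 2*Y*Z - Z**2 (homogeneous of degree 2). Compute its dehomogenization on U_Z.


f(x, y) = 3*x*y + 2*x - y**2 + 2*y - 1

On U_Z we set Z = 1. Each monomial c·X^i·Y^j·Z^k in F becomes c·x^i·y^j·1^k = c·x^i·y^j.
Substituting Z = 1: F(X, Y, 1) = 3*x*y + 2*x - y**2 + 2*y - 1.
Note: deg(f) ≤ deg(F) = 2; strict inequality happens when F is divisible by Z (lost terms).


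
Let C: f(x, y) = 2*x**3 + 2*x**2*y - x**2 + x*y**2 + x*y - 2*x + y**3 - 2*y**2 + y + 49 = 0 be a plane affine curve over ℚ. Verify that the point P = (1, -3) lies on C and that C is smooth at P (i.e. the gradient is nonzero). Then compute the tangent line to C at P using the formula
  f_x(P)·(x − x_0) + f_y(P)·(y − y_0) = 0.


Tangent line at P: -4*x + 37*y + 115 = 0.

Step 1: f(1, -3) = 0, so P lies on C.
Step 2: partial derivatives
  f_x(x, y) = 6*x**2 + 4*x*y - 2*x + y**2 + y - 2, f_y(x, y) = 2*x**2 + 2*x*y + x + 3*y**2 - 4*y + 1.
  f_x(P) = -4, f_y(P) = 37 (gradient nonzero, so P is smooth).
Step 3: tangent line at P: -4·(x − 1) + 37·(y − -3) = 0.
Expanding: -4*x + 37*y + 115 = 0.


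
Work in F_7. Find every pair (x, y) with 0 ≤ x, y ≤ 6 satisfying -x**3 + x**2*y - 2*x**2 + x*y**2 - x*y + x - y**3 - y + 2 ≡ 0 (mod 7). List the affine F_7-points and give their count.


Affine F_7-points: {(0, 1), (0, 3), (1, 0), (1, 3), (1, 5), (5, 0), (6, 0)}; count = 7.

For each of the 49 pairs (x, y) ∈ F_7², evaluate f(x, y) mod 7. Record the zeros.
  x = 0: [0↦2, 1↦0, 2↦6, 3↦0, 4↦4, 5↦5, 6↦4]  zeros at y ∈ {1, 3}
  x = 1: [0↦0, 1↦6, 2↦1, 3↦0, 4↦4, 5↦0, 6↦3]  zeros at y ∈ {0, 3, 5}
  x = 2: [0↦2, 1↦4, 2↦4, 3↦3, 4↦2, 5↦2, 6↦4]  zeros at y ∈ ∅
  x = 3: [0↦2, 1↦2, 2↦2, 3↦3, 4↦6, 5↦5, 6↦1]  zeros at y ∈ ∅
  x = 4: [0↦1, 1↦1, 2↦3, 3↦1, 4↦3, 5↦3, 6↦2]  zeros at y ∈ ∅
  x = 5: [0↦0, 1↦2, 2↦1, 3↦5, 4↦1, 5↦4, 6↦1]  zeros at y ∈ {0}
  x = 6: [0↦0, 1↦6, 2↦4, 3↦2, 4↦1, 5↦2, 6↦6]  zeros at y ∈ {0}
Collecting zeros: affine points = {(0, 1), (0, 3), (1, 0), (1, 3), (1, 5), (5, 0), (6, 0)}.
Total count |C(F_7)_aff| = 7.
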